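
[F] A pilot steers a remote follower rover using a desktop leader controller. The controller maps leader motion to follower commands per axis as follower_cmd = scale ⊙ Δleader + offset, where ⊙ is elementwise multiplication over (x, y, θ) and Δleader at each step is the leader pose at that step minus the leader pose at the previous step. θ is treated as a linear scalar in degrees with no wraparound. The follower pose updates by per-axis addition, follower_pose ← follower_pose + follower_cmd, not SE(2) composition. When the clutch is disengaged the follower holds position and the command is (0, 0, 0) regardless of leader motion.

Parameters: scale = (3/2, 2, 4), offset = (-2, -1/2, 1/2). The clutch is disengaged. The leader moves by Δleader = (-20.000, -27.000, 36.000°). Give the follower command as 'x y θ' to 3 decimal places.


0.000 0.000 0.000

clutch disengaged → follower holds; cmd = (0, 0, 0)


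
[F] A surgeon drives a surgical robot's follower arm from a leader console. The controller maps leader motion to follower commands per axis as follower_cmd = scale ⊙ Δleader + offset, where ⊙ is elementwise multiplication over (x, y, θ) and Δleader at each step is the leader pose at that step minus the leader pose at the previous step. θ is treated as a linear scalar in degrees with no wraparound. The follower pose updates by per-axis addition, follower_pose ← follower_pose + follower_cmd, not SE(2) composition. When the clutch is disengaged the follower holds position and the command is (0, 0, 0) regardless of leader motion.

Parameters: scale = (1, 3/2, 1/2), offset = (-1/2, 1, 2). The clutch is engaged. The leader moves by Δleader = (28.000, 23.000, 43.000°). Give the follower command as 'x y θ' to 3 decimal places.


27.500 35.500 23.500

axis x: 1·28.000 + -1/2 = 27.500
axis y: 3/2·23.000 + 1 = 35.500
axis θ: 1/2·43.000 + 2 = 23.500


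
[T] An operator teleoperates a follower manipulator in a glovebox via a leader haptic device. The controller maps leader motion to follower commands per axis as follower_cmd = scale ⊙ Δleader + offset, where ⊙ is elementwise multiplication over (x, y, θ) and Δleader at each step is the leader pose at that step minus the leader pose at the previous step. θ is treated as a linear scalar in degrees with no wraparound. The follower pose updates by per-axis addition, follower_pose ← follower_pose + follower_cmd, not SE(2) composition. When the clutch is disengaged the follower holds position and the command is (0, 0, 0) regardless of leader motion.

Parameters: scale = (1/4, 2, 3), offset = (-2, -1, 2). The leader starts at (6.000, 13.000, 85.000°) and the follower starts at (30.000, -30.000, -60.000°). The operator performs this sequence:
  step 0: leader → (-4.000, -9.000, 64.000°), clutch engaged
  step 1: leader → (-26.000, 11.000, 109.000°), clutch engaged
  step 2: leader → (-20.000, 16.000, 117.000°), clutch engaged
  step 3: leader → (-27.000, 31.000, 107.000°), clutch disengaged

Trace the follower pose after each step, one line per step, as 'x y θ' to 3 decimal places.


step 0: Δleader=(-10.000, -22.000, -21.000°), engaged; cmd=(-4.500, -45.000, -61.000°) → follower=(25.500, -75.000, -121.000°)
step 1: Δleader=(-22.000, 20.000, 45.000°), engaged; cmd=(-7.500, 39.000, 137.000°) → follower=(18.000, -36.000, 16.000°)
step 2: Δleader=(6.000, 5.000, 8.000°), engaged; cmd=(-0.500, 9.000, 26.000°) → follower=(17.500, -27.000, 42.000°)
step 3: Δleader=(-7.000, 15.000, -10.000°), disengaged; cmd=(0,0,0) → follower holds at (17.500, -27.000, 42.000°)

25.500 -75.000 -121.000
18.000 -36.000 16.000
17.500 -27.000 42.000
17.500 -27.000 42.000


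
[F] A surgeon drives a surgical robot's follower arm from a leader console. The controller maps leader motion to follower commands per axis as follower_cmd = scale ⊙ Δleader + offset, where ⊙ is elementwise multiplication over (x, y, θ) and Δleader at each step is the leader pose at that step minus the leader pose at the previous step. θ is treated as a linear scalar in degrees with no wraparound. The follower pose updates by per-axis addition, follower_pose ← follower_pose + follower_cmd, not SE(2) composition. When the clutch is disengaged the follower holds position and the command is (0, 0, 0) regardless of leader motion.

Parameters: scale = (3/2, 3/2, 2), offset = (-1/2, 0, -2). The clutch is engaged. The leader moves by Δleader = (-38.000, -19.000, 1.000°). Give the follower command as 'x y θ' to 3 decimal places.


-57.500 -28.500 0.000

axis x: 3/2·-38.000 + -1/2 = -57.500
axis y: 3/2·-19.000 + 0 = -28.500
axis θ: 2·1.000 + -2 = 0.000


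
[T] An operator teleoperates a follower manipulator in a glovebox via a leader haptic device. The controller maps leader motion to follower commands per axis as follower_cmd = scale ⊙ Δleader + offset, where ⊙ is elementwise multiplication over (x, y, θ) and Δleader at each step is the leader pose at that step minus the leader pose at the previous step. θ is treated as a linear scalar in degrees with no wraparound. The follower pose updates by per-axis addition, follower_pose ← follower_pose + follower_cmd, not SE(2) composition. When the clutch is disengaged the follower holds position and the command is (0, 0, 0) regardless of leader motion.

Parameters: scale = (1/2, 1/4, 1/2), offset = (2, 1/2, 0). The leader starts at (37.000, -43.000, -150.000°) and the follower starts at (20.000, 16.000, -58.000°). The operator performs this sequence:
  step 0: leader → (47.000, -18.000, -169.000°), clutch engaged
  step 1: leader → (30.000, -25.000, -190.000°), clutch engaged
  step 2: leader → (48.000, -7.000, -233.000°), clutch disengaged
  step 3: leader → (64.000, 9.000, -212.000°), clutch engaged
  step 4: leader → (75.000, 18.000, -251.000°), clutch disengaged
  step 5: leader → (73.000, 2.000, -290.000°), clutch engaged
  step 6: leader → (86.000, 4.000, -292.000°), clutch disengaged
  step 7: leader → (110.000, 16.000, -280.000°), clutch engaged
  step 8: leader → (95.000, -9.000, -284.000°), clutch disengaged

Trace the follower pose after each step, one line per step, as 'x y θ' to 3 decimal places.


step 0: Δleader=(10.000, 25.000, -19.000°), engaged; cmd=(7.000, 6.750, -9.500°) → follower=(27.000, 22.750, -67.500°)
step 1: Δleader=(-17.000, -7.000, -21.000°), engaged; cmd=(-6.500, -1.250, -10.500°) → follower=(20.500, 21.500, -78.000°)
step 2: Δleader=(18.000, 18.000, -43.000°), disengaged; cmd=(0,0,0) → follower holds at (20.500, 21.500, -78.000°)
step 3: Δleader=(16.000, 16.000, 21.000°), engaged; cmd=(10.000, 4.500, 10.500°) → follower=(30.500, 26.000, -67.500°)
step 4: Δleader=(11.000, 9.000, -39.000°), disengaged; cmd=(0,0,0) → follower holds at (30.500, 26.000, -67.500°)
step 5: Δleader=(-2.000, -16.000, -39.000°), engaged; cmd=(1.000, -3.500, -19.500°) → follower=(31.500, 22.500, -87.000°)
step 6: Δleader=(13.000, 2.000, -2.000°), disengaged; cmd=(0,0,0) → follower holds at (31.500, 22.500, -87.000°)
step 7: Δleader=(24.000, 12.000, 12.000°), engaged; cmd=(14.000, 3.500, 6.000°) → follower=(45.500, 26.000, -81.000°)
step 8: Δleader=(-15.000, -25.000, -4.000°), disengaged; cmd=(0,0,0) → follower holds at (45.500, 26.000, -81.000°)

27.000 22.750 -67.500
20.500 21.500 -78.000
20.500 21.500 -78.000
30.500 26.000 -67.500
30.500 26.000 -67.500
31.500 22.500 -87.000
31.500 22.500 -87.000
45.500 26.000 -81.000
45.500 26.000 -81.000


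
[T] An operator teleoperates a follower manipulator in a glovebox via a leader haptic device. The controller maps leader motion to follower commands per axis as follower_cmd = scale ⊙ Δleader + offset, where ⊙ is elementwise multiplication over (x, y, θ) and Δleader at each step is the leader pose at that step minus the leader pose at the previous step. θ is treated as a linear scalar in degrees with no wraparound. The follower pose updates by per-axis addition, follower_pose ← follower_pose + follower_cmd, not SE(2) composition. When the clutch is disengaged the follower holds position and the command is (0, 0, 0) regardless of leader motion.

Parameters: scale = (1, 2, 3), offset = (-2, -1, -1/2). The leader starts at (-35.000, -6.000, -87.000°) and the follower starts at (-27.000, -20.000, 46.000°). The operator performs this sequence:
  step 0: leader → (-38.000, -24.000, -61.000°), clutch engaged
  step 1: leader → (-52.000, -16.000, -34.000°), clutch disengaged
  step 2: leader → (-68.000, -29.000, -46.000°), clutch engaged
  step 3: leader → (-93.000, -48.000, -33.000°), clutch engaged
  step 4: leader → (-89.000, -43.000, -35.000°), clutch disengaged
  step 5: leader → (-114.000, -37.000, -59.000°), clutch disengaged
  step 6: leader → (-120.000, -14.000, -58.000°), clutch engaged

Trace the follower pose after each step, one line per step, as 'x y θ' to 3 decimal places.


step 0: Δleader=(-3.000, -18.000, 26.000°), engaged; cmd=(-5.000, -37.000, 77.500°) → follower=(-32.000, -57.000, 123.500°)
step 1: Δleader=(-14.000, 8.000, 27.000°), disengaged; cmd=(0,0,0) → follower holds at (-32.000, -57.000, 123.500°)
step 2: Δleader=(-16.000, -13.000, -12.000°), engaged; cmd=(-18.000, -27.000, -36.500°) → follower=(-50.000, -84.000, 87.000°)
step 3: Δleader=(-25.000, -19.000, 13.000°), engaged; cmd=(-27.000, -39.000, 38.500°) → follower=(-77.000, -123.000, 125.500°)
step 4: Δleader=(4.000, 5.000, -2.000°), disengaged; cmd=(0,0,0) → follower holds at (-77.000, -123.000, 125.500°)
step 5: Δleader=(-25.000, 6.000, -24.000°), disengaged; cmd=(0,0,0) → follower holds at (-77.000, -123.000, 125.500°)
step 6: Δleader=(-6.000, 23.000, 1.000°), engaged; cmd=(-8.000, 45.000, 2.500°) → follower=(-85.000, -78.000, 128.000°)

-32.000 -57.000 123.500
-32.000 -57.000 123.500
-50.000 -84.000 87.000
-77.000 -123.000 125.500
-77.000 -123.000 125.500
-77.000 -123.000 125.500
-85.000 -78.000 128.000


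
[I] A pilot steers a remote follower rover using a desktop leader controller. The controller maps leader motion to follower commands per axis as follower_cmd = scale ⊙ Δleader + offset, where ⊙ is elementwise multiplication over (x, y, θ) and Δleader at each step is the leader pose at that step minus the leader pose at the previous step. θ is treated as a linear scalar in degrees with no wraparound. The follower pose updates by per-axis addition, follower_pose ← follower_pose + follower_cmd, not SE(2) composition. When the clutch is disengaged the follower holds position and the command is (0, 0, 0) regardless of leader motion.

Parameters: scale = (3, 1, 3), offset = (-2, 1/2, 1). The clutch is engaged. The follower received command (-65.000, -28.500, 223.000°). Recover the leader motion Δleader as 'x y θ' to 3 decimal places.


-21.000 -29.000 74.000

axis x: (-65.000 − -2) / (3) = -21.000
axis y: (-28.500 − 1/2) / (1) = -29.000
axis θ: (223.000 − 1) / (3) = 74.000


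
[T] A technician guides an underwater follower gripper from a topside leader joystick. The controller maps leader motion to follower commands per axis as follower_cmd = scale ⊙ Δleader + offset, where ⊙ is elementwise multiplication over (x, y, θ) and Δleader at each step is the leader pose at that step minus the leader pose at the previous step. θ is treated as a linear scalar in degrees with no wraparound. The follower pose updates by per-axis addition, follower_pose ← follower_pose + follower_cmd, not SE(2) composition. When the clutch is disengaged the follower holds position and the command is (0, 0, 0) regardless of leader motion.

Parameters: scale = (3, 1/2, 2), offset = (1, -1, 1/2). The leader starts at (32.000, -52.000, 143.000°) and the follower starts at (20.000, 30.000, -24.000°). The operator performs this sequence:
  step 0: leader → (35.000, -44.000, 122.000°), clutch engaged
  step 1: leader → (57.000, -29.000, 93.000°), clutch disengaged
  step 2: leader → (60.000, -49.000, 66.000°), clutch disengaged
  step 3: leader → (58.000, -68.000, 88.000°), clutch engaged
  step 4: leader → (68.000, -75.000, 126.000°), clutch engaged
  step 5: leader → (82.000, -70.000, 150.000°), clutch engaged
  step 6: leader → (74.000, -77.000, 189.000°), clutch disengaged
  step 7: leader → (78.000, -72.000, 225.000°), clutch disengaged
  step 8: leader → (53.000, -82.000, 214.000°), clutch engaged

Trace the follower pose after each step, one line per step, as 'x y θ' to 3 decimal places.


30.000 33.000 -65.500
30.000 33.000 -65.500
30.000 33.000 -65.500
25.000 22.500 -21.000
56.000 18.000 55.500
99.000 19.500 104.000
99.000 19.500 104.000
99.000 19.500 104.000
25.000 13.500 82.500

step 0: Δleader=(3.000, 8.000, -21.000°), engaged; cmd=(10.000, 3.000, -41.500°) → follower=(30.000, 33.000, -65.500°)
step 1: Δleader=(22.000, 15.000, -29.000°), disengaged; cmd=(0,0,0) → follower holds at (30.000, 33.000, -65.500°)
step 2: Δleader=(3.000, -20.000, -27.000°), disengaged; cmd=(0,0,0) → follower holds at (30.000, 33.000, -65.500°)
step 3: Δleader=(-2.000, -19.000, 22.000°), engaged; cmd=(-5.000, -10.500, 44.500°) → follower=(25.000, 22.500, -21.000°)
step 4: Δleader=(10.000, -7.000, 38.000°), engaged; cmd=(31.000, -4.500, 76.500°) → follower=(56.000, 18.000, 55.500°)
step 5: Δleader=(14.000, 5.000, 24.000°), engaged; cmd=(43.000, 1.500, 48.500°) → follower=(99.000, 19.500, 104.000°)
step 6: Δleader=(-8.000, -7.000, 39.000°), disengaged; cmd=(0,0,0) → follower holds at (99.000, 19.500, 104.000°)
step 7: Δleader=(4.000, 5.000, 36.000°), disengaged; cmd=(0,0,0) → follower holds at (99.000, 19.500, 104.000°)
step 8: Δleader=(-25.000, -10.000, -11.000°), engaged; cmd=(-74.000, -6.000, -21.500°) → follower=(25.000, 13.500, 82.500°)


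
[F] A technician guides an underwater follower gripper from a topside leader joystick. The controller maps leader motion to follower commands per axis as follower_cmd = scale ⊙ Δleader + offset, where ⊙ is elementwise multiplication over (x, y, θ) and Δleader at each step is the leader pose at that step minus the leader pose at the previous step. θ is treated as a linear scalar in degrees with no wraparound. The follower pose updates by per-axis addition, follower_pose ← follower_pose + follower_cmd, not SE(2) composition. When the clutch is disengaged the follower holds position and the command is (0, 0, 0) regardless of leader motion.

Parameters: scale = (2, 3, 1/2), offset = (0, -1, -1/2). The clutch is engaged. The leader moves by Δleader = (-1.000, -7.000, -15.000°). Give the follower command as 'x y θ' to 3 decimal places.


axis x: 2·-1.000 + 0 = -2.000
axis y: 3·-7.000 + -1 = -22.000
axis θ: 1/2·-15.000 + -1/2 = -8.000

-2.000 -22.000 -8.000


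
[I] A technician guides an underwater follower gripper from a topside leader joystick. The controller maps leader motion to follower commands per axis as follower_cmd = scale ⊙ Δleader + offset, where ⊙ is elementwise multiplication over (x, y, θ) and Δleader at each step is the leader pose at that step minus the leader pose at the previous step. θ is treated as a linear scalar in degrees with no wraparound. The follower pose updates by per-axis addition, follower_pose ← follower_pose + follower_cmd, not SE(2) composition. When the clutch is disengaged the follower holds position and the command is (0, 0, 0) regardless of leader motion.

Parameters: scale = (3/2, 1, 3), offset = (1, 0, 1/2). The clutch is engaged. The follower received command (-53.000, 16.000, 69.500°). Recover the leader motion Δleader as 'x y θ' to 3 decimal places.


axis x: (-53.000 − 1) / (3/2) = -36.000
axis y: (16.000 − 0) / (1) = 16.000
axis θ: (69.500 − 1/2) / (3) = 23.000

-36.000 16.000 23.000


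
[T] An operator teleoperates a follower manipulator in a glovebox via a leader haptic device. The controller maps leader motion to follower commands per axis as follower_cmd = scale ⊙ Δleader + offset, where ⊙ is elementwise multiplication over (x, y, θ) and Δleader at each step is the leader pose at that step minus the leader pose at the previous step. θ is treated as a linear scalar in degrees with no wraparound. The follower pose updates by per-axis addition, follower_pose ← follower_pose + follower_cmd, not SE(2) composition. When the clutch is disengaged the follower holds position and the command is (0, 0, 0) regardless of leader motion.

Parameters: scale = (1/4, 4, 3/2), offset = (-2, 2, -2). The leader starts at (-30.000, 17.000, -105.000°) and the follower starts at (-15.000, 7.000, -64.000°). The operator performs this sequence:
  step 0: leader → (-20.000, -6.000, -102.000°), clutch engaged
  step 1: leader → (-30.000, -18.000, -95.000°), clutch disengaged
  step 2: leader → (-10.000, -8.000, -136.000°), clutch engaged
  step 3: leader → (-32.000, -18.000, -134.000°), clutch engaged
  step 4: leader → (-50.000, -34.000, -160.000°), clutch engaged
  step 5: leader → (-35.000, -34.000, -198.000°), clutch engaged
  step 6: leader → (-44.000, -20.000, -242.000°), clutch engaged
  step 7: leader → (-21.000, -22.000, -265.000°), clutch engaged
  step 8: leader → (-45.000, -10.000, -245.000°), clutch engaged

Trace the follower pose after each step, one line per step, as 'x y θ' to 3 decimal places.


step 0: Δleader=(10.000, -23.000, 3.000°), engaged; cmd=(0.500, -90.000, 2.500°) → follower=(-14.500, -83.000, -61.500°)
step 1: Δleader=(-10.000, -12.000, 7.000°), disengaged; cmd=(0,0,0) → follower holds at (-14.500, -83.000, -61.500°)
step 2: Δleader=(20.000, 10.000, -41.000°), engaged; cmd=(3.000, 42.000, -63.500°) → follower=(-11.500, -41.000, -125.000°)
step 3: Δleader=(-22.000, -10.000, 2.000°), engaged; cmd=(-7.500, -38.000, 1.000°) → follower=(-19.000, -79.000, -124.000°)
step 4: Δleader=(-18.000, -16.000, -26.000°), engaged; cmd=(-6.500, -62.000, -41.000°) → follower=(-25.500, -141.000, -165.000°)
step 5: Δleader=(15.000, 0.000, -38.000°), engaged; cmd=(1.750, 2.000, -59.000°) → follower=(-23.750, -139.000, -224.000°)
step 6: Δleader=(-9.000, 14.000, -44.000°), engaged; cmd=(-4.250, 58.000, -68.000°) → follower=(-28.000, -81.000, -292.000°)
step 7: Δleader=(23.000, -2.000, -23.000°), engaged; cmd=(3.750, -6.000, -36.500°) → follower=(-24.250, -87.000, -328.500°)
step 8: Δleader=(-24.000, 12.000, 20.000°), engaged; cmd=(-8.000, 50.000, 28.000°) → follower=(-32.250, -37.000, -300.500°)

-14.500 -83.000 -61.500
-14.500 -83.000 -61.500
-11.500 -41.000 -125.000
-19.000 -79.000 -124.000
-25.500 -141.000 -165.000
-23.750 -139.000 -224.000
-28.000 -81.000 -292.000
-24.250 -87.000 -328.500
-32.250 -37.000 -300.500


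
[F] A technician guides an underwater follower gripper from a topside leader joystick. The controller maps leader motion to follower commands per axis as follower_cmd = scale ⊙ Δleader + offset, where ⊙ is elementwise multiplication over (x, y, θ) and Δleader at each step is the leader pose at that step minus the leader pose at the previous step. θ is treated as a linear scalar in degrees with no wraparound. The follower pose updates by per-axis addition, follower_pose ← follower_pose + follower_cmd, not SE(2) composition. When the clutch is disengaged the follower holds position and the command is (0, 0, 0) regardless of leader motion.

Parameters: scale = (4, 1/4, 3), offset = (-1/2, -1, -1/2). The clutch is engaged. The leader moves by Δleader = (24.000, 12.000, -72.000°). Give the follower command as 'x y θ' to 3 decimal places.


95.500 2.000 -216.500

axis x: 4·24.000 + -1/2 = 95.500
axis y: 1/4·12.000 + -1 = 2.000
axis θ: 3·-72.000 + -1/2 = -216.500


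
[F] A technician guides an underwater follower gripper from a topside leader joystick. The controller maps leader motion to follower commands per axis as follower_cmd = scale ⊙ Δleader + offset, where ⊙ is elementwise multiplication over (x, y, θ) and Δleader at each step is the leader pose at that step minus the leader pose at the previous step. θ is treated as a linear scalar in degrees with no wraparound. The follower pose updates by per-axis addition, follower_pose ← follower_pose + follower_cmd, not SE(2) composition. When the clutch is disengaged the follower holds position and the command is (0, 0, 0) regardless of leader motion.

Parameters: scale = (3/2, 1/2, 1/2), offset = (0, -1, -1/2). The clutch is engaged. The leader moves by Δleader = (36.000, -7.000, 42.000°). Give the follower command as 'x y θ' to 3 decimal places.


axis x: 3/2·36.000 + 0 = 54.000
axis y: 1/2·-7.000 + -1 = -4.500
axis θ: 1/2·42.000 + -1/2 = 20.500

54.000 -4.500 20.500


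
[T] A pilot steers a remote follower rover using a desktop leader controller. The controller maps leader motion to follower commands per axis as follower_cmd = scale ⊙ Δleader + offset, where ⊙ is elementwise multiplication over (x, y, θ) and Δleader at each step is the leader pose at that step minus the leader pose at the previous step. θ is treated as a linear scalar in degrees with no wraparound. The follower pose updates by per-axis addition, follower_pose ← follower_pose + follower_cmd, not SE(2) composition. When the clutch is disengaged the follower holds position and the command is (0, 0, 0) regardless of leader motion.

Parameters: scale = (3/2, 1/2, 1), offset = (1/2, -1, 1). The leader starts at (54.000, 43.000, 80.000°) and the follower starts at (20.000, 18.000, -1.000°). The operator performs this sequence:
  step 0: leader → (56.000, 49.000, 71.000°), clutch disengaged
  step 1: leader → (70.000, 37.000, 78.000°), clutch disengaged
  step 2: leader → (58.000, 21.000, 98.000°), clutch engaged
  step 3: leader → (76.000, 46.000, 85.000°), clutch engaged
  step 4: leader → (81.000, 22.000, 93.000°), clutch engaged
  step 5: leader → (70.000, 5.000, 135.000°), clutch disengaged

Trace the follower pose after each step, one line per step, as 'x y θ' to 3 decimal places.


20.000 18.000 -1.000
20.000 18.000 -1.000
2.500 9.000 20.000
30.000 20.500 8.000
38.000 7.500 17.000
38.000 7.500 17.000

step 0: Δleader=(2.000, 6.000, -9.000°), disengaged; cmd=(0,0,0) → follower holds at (20.000, 18.000, -1.000°)
step 1: Δleader=(14.000, -12.000, 7.000°), disengaged; cmd=(0,0,0) → follower holds at (20.000, 18.000, -1.000°)
step 2: Δleader=(-12.000, -16.000, 20.000°), engaged; cmd=(-17.500, -9.000, 21.000°) → follower=(2.500, 9.000, 20.000°)
step 3: Δleader=(18.000, 25.000, -13.000°), engaged; cmd=(27.500, 11.500, -12.000°) → follower=(30.000, 20.500, 8.000°)
step 4: Δleader=(5.000, -24.000, 8.000°), engaged; cmd=(8.000, -13.000, 9.000°) → follower=(38.000, 7.500, 17.000°)
step 5: Δleader=(-11.000, -17.000, 42.000°), disengaged; cmd=(0,0,0) → follower holds at (38.000, 7.500, 17.000°)


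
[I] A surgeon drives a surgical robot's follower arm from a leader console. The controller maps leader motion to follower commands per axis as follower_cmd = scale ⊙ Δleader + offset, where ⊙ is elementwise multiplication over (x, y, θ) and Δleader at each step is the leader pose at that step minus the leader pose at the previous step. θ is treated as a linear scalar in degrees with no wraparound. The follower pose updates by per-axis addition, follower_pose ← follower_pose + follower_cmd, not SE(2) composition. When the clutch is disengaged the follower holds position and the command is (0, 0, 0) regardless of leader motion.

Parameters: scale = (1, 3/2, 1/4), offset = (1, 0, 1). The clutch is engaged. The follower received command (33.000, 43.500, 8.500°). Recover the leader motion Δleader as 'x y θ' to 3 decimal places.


32.000 29.000 30.000

axis x: (33.000 − 1) / (1) = 32.000
axis y: (43.500 − 0) / (3/2) = 29.000
axis θ: (8.500 − 1) / (1/4) = 30.000


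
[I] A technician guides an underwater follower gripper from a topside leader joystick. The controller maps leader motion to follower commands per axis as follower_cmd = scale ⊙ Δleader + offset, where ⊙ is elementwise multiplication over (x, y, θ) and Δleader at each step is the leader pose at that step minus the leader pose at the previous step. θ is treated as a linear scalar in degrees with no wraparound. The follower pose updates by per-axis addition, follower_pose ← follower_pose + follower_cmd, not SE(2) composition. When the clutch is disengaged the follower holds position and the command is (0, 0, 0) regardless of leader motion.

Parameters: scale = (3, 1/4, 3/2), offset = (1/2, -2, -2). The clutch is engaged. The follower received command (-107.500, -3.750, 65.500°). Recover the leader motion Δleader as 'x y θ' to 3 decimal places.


-36.000 -7.000 45.000

axis x: (-107.500 − 1/2) / (3) = -36.000
axis y: (-3.750 − -2) / (1/4) = -7.000
axis θ: (65.500 − -2) / (3/2) = 45.000


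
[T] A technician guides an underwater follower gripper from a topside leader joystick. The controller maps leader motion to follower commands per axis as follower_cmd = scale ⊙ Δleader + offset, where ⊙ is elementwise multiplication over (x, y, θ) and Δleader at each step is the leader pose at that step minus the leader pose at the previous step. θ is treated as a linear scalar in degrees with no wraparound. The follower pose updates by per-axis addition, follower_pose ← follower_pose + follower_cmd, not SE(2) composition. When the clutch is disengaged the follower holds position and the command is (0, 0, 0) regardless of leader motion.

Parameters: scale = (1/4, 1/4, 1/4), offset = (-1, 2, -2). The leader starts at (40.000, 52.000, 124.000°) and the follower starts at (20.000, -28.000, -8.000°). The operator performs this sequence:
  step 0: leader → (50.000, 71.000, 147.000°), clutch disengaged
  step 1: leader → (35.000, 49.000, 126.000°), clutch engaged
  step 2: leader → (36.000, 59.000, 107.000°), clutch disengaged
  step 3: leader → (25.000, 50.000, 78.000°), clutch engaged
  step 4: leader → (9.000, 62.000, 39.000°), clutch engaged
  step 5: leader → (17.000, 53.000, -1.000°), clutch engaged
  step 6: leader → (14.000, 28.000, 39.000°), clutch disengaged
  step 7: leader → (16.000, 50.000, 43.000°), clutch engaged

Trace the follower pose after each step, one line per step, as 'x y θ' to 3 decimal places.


step 0: Δleader=(10.000, 19.000, 23.000°), disengaged; cmd=(0,0,0) → follower holds at (20.000, -28.000, -8.000°)
step 1: Δleader=(-15.000, -22.000, -21.000°), engaged; cmd=(-4.750, -3.500, -7.250°) → follower=(15.250, -31.500, -15.250°)
step 2: Δleader=(1.000, 10.000, -19.000°), disengaged; cmd=(0,0,0) → follower holds at (15.250, -31.500, -15.250°)
step 3: Δleader=(-11.000, -9.000, -29.000°), engaged; cmd=(-3.750, -0.250, -9.250°) → follower=(11.500, -31.750, -24.500°)
step 4: Δleader=(-16.000, 12.000, -39.000°), engaged; cmd=(-5.000, 5.000, -11.750°) → follower=(6.500, -26.750, -36.250°)
step 5: Δleader=(8.000, -9.000, -40.000°), engaged; cmd=(1.000, -0.250, -12.000°) → follower=(7.500, -27.000, -48.250°)
step 6: Δleader=(-3.000, -25.000, 40.000°), disengaged; cmd=(0,0,0) → follower holds at (7.500, -27.000, -48.250°)
step 7: Δleader=(2.000, 22.000, 4.000°), engaged; cmd=(-0.500, 7.500, -1.000°) → follower=(7.000, -19.500, -49.250°)

20.000 -28.000 -8.000
15.250 -31.500 -15.250
15.250 -31.500 -15.250
11.500 -31.750 -24.500
6.500 -26.750 -36.250
7.500 -27.000 -48.250
7.500 -27.000 -48.250
7.000 -19.500 -49.250


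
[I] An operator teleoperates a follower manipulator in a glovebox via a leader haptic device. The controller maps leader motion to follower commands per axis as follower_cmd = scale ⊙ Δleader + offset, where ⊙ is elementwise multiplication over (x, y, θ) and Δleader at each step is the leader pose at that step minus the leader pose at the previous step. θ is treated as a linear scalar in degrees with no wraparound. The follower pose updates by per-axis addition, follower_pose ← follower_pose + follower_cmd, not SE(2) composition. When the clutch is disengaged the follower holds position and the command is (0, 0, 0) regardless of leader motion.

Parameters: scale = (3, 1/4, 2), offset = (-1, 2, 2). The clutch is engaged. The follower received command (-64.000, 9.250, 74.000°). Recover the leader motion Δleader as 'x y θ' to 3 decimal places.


-21.000 29.000 36.000

axis x: (-64.000 − -1) / (3) = -21.000
axis y: (9.250 − 2) / (1/4) = 29.000
axis θ: (74.000 − 2) / (2) = 36.000


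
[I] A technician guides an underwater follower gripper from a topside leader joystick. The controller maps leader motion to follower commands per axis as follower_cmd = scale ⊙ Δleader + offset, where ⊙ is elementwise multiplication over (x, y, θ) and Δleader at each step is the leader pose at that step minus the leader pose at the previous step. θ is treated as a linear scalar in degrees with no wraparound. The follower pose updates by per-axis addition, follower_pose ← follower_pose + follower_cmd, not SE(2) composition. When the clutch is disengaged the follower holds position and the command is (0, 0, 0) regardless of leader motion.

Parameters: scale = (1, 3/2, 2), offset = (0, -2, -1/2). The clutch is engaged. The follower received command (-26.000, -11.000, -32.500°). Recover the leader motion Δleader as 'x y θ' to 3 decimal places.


-26.000 -6.000 -16.000

axis x: (-26.000 − 0) / (1) = -26.000
axis y: (-11.000 − -2) / (3/2) = -6.000
axis θ: (-32.500 − -1/2) / (2) = -16.000


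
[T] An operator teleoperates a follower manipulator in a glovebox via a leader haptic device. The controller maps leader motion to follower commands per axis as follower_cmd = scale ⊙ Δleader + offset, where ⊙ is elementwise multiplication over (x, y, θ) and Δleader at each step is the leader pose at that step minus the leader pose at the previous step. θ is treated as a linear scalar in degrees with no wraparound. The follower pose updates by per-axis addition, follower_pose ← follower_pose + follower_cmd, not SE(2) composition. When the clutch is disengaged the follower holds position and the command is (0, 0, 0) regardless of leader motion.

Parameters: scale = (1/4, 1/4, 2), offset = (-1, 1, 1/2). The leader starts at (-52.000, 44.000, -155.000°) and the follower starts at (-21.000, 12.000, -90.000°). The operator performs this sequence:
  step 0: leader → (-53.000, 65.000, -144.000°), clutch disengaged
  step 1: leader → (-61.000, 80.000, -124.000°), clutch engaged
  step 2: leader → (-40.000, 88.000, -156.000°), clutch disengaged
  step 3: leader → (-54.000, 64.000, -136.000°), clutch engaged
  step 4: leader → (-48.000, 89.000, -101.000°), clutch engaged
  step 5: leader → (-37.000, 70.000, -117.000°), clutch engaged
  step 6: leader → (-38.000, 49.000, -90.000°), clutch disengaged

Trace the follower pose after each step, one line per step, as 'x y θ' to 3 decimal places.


step 0: Δleader=(-1.000, 21.000, 11.000°), disengaged; cmd=(0,0,0) → follower holds at (-21.000, 12.000, -90.000°)
step 1: Δleader=(-8.000, 15.000, 20.000°), engaged; cmd=(-3.000, 4.750, 40.500°) → follower=(-24.000, 16.750, -49.500°)
step 2: Δleader=(21.000, 8.000, -32.000°), disengaged; cmd=(0,0,0) → follower holds at (-24.000, 16.750, -49.500°)
step 3: Δleader=(-14.000, -24.000, 20.000°), engaged; cmd=(-4.500, -5.000, 40.500°) → follower=(-28.500, 11.750, -9.000°)
step 4: Δleader=(6.000, 25.000, 35.000°), engaged; cmd=(0.500, 7.250, 70.500°) → follower=(-28.000, 19.000, 61.500°)
step 5: Δleader=(11.000, -19.000, -16.000°), engaged; cmd=(1.750, -3.750, -31.500°) → follower=(-26.250, 15.250, 30.000°)
step 6: Δleader=(-1.000, -21.000, 27.000°), disengaged; cmd=(0,0,0) → follower holds at (-26.250, 15.250, 30.000°)

-21.000 12.000 -90.000
-24.000 16.750 -49.500
-24.000 16.750 -49.500
-28.500 11.750 -9.000
-28.000 19.000 61.500
-26.250 15.250 30.000
-26.250 15.250 30.000


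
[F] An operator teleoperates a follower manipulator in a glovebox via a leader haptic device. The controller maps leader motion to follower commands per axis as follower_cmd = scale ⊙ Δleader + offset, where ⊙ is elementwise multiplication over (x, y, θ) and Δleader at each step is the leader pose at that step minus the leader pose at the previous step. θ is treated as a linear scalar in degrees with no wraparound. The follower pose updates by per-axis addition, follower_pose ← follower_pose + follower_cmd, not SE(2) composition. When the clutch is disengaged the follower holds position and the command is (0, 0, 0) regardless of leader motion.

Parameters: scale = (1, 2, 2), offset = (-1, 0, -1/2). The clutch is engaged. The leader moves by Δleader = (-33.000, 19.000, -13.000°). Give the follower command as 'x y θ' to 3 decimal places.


axis x: 1·-33.000 + -1 = -34.000
axis y: 2·19.000 + 0 = 38.000
axis θ: 2·-13.000 + -1/2 = -26.500

-34.000 38.000 -26.500


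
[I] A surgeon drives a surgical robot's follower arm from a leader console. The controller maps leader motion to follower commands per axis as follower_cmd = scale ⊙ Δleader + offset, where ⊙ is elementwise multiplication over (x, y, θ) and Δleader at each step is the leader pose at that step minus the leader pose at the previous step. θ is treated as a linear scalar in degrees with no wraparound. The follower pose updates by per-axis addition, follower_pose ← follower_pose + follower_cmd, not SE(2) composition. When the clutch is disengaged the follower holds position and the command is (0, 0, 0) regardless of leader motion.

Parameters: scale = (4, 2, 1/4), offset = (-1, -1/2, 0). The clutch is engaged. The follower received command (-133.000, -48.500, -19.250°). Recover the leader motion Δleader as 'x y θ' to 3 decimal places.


-33.000 -24.000 -77.000

axis x: (-133.000 − -1) / (4) = -33.000
axis y: (-48.500 − -1/2) / (2) = -24.000
axis θ: (-19.250 − 0) / (1/4) = -77.000


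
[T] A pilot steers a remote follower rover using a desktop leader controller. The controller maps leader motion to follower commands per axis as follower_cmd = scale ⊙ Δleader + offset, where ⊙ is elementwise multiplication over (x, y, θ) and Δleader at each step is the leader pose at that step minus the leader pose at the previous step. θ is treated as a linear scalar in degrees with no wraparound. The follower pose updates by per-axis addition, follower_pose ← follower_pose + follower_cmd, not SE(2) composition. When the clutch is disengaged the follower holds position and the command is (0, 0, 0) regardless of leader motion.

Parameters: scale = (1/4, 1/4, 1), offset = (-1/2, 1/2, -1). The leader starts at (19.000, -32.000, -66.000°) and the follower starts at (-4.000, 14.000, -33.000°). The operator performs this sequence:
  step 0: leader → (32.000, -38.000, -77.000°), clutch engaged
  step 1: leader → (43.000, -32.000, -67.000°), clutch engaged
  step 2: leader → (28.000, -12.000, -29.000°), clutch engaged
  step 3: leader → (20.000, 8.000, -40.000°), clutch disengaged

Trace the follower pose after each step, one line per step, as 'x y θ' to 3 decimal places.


-1.250 13.000 -45.000
1.000 15.000 -36.000
-3.250 20.500 1.000
-3.250 20.500 1.000

step 0: Δleader=(13.000, -6.000, -11.000°), engaged; cmd=(2.750, -1.000, -12.000°) → follower=(-1.250, 13.000, -45.000°)
step 1: Δleader=(11.000, 6.000, 10.000°), engaged; cmd=(2.250, 2.000, 9.000°) → follower=(1.000, 15.000, -36.000°)
step 2: Δleader=(-15.000, 20.000, 38.000°), engaged; cmd=(-4.250, 5.500, 37.000°) → follower=(-3.250, 20.500, 1.000°)
step 3: Δleader=(-8.000, 20.000, -11.000°), disengaged; cmd=(0,0,0) → follower holds at (-3.250, 20.500, 1.000°)


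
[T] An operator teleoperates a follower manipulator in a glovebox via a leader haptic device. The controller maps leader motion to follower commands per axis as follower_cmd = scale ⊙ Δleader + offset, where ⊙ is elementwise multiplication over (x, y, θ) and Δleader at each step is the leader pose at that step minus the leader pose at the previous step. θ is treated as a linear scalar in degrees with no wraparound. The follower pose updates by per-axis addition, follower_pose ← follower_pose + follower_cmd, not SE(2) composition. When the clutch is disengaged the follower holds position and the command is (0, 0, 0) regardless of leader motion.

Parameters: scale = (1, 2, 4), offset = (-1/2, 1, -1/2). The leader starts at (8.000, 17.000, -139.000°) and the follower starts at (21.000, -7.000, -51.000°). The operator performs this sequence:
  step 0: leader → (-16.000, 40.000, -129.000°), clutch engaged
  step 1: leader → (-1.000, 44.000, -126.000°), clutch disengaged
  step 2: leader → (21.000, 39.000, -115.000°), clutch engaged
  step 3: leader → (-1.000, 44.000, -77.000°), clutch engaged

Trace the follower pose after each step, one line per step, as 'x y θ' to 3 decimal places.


step 0: Δleader=(-24.000, 23.000, 10.000°), engaged; cmd=(-24.500, 47.000, 39.500°) → follower=(-3.500, 40.000, -11.500°)
step 1: Δleader=(15.000, 4.000, 3.000°), disengaged; cmd=(0,0,0) → follower holds at (-3.500, 40.000, -11.500°)
step 2: Δleader=(22.000, -5.000, 11.000°), engaged; cmd=(21.500, -9.000, 43.500°) → follower=(18.000, 31.000, 32.000°)
step 3: Δleader=(-22.000, 5.000, 38.000°), engaged; cmd=(-22.500, 11.000, 151.500°) → follower=(-4.500, 42.000, 183.500°)

-3.500 40.000 -11.500
-3.500 40.000 -11.500
18.000 31.000 32.000
-4.500 42.000 183.500


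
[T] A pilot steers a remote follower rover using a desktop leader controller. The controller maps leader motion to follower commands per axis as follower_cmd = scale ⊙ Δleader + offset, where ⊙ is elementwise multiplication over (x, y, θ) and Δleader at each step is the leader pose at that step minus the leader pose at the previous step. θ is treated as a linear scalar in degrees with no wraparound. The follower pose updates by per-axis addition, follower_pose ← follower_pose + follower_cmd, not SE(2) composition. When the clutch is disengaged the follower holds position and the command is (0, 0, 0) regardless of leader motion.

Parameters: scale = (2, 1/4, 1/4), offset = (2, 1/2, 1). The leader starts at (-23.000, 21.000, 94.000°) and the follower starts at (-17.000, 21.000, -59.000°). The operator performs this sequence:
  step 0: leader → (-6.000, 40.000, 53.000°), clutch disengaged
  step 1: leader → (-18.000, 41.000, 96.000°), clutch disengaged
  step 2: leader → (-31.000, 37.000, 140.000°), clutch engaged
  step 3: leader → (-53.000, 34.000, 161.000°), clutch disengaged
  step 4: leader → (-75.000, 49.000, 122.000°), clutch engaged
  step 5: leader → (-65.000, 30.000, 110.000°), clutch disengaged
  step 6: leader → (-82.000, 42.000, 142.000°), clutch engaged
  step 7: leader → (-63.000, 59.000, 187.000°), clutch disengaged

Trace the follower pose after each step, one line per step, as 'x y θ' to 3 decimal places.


step 0: Δleader=(17.000, 19.000, -41.000°), disengaged; cmd=(0,0,0) → follower holds at (-17.000, 21.000, -59.000°)
step 1: Δleader=(-12.000, 1.000, 43.000°), disengaged; cmd=(0,0,0) → follower holds at (-17.000, 21.000, -59.000°)
step 2: Δleader=(-13.000, -4.000, 44.000°), engaged; cmd=(-24.000, -0.500, 12.000°) → follower=(-41.000, 20.500, -47.000°)
step 3: Δleader=(-22.000, -3.000, 21.000°), disengaged; cmd=(0,0,0) → follower holds at (-41.000, 20.500, -47.000°)
step 4: Δleader=(-22.000, 15.000, -39.000°), engaged; cmd=(-42.000, 4.250, -8.750°) → follower=(-83.000, 24.750, -55.750°)
step 5: Δleader=(10.000, -19.000, -12.000°), disengaged; cmd=(0,0,0) → follower holds at (-83.000, 24.750, -55.750°)
step 6: Δleader=(-17.000, 12.000, 32.000°), engaged; cmd=(-32.000, 3.500, 9.000°) → follower=(-115.000, 28.250, -46.750°)
step 7: Δleader=(19.000, 17.000, 45.000°), disengaged; cmd=(0,0,0) → follower holds at (-115.000, 28.250, -46.750°)

-17.000 21.000 -59.000
-17.000 21.000 -59.000
-41.000 20.500 -47.000
-41.000 20.500 -47.000
-83.000 24.750 -55.750
-83.000 24.750 -55.750
-115.000 28.250 -46.750
-115.000 28.250 -46.750


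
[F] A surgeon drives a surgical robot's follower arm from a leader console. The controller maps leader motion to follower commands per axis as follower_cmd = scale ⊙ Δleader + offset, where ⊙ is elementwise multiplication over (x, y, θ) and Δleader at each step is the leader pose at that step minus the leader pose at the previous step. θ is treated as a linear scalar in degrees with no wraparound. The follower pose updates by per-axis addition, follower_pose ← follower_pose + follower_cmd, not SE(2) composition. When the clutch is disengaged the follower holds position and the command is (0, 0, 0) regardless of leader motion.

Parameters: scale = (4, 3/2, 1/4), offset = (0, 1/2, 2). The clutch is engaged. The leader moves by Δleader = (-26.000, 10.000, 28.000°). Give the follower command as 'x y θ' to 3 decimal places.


axis x: 4·-26.000 + 0 = -104.000
axis y: 3/2·10.000 + 1/2 = 15.500
axis θ: 1/4·28.000 + 2 = 9.000

-104.000 15.500 9.000
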